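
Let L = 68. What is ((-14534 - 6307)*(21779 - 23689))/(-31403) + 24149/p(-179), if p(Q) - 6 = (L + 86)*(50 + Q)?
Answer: -791311667647/623663580 ≈ -1268.8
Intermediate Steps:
p(Q) = 7706 + 154*Q (p(Q) = 6 + (68 + 86)*(50 + Q) = 6 + 154*(50 + Q) = 6 + (7700 + 154*Q) = 7706 + 154*Q)
((-14534 - 6307)*(21779 - 23689))/(-31403) + 24149/p(-179) = ((-14534 - 6307)*(21779 - 23689))/(-31403) + 24149/(7706 + 154*(-179)) = -20841*(-1910)*(-1/31403) + 24149/(7706 - 27566) = 39806310*(-1/31403) + 24149/(-19860) = -39806310/31403 + 24149*(-1/19860) = -39806310/31403 - 24149/19860 = -791311667647/623663580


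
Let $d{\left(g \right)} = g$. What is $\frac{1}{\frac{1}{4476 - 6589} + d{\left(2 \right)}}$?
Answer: $\frac{2113}{4225} \approx 0.50012$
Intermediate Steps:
$\frac{1}{\frac{1}{4476 - 6589} + d{\left(2 \right)}} = \frac{1}{\frac{1}{4476 - 6589} + 2} = \frac{1}{\frac{1}{-2113} + 2} = \frac{1}{- \frac{1}{2113} + 2} = \frac{1}{\frac{4225}{2113}} = \frac{2113}{4225}$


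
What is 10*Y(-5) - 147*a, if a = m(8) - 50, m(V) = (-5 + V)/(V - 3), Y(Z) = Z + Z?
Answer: 35809/5 ≈ 7161.8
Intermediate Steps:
Y(Z) = 2*Z
m(V) = (-5 + V)/(-3 + V)
a = -247/5 (a = (-5 + 8)/(-3 + 8) - 50 = 3/5 - 50 = (⅕)*3 - 50 = ⅗ - 50 = -247/5 ≈ -49.400)
10*Y(-5) - 147*a = 10*(2*(-5)) - 147*(-247/5) = 10*(-10) + 36309/5 = -100 + 36309/5 = 35809/5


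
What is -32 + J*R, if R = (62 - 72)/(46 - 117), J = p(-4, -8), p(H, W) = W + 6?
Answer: -2292/71 ≈ -32.282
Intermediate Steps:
p(H, W) = 6 + W
J = -2 (J = 6 - 8 = -2)
R = 10/71 (R = -10/(-71) = -10*(-1/71) = 10/71 ≈ 0.14085)
-32 + J*R = -32 - 2*10/71 = -32 - 20/71 = -2292/71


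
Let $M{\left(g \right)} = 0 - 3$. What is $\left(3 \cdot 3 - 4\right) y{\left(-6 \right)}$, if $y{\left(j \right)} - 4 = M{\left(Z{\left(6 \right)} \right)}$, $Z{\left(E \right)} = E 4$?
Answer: $5$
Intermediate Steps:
$Z{\left(E \right)} = 4 E$
$M{\left(g \right)} = -3$ ($M{\left(g \right)} = 0 - 3 = -3$)
$y{\left(j \right)} = 1$ ($y{\left(j \right)} = 4 - 3 = 1$)
$\left(3 \cdot 3 - 4\right) y{\left(-6 \right)} = \left(3 \cdot 3 - 4\right) 1 = \left(9 - 4\right) 1 = 5 \cdot 1 = 5$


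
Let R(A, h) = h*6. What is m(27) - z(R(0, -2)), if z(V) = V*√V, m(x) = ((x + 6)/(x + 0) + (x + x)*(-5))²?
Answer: 5851561/81 + 24*I*√3 ≈ 72242.0 + 41.569*I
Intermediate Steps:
R(A, h) = 6*h
m(x) = (-10*x + (6 + x)/x)² (m(x) = ((6 + x)/x + (2*x)*(-5))² = ((6 + x)/x - 10*x)² = (-10*x + (6 + x)/x)²)
z(V) = V^(3/2)
m(27) - z(R(0, -2)) = (6 + 27 - 10*27²)²/27² - (6*(-2))^(3/2) = (6 + 27 - 10*729)²/729 - (-12)^(3/2) = (6 + 27 - 7290)²/729 - (-24)*I*√3 = (1/729)*(-7257)² + 24*I*√3 = (1/729)*52664049 + 24*I*√3 = 5851561/81 + 24*I*√3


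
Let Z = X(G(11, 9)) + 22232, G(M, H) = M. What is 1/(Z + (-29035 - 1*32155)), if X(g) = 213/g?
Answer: -11/428325 ≈ -2.5681e-5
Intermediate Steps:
Z = 244765/11 (Z = 213/11 + 22232 = 244765/11 ≈ 22251.)
1/(Z + (-29035 - 1*32155)) = 1/(244765/11 + (-29035 - 1*32155)) = 1/(244765/11 + (-29035 - 32155)) = 1/(244765/11 - 61190) = 1/(-428325/11) = -11/428325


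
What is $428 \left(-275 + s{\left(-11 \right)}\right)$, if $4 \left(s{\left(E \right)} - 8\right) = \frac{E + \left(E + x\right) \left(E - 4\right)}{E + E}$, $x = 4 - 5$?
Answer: $- \frac{2532155}{22} \approx -1.151 \cdot 10^{5}$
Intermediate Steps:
$x = -1$ ($x = 4 - 5 = -1$)
$s{\left(E \right)} = 8 + \frac{E + \left(-1 + E\right) \left(-4 + E\right)}{8 E}$ ($s{\left(E \right)} = 8 + \frac{\left(E + \left(E - 1\right) \left(E - 4\right)\right) \frac{1}{E + E}}{4} = 8 + \frac{\left(E + \left(-1 + E\right) \left(-4 + E\right)\right) \frac{1}{2 E}}{4} = 8 + \frac{\frac{1}{2} \frac{1}{E} \left(E + \left(-1 + E\right) \left(-4 + E\right)\right)}{4} = 8 + \frac{E + \left(-1 + E\right) \left(-4 + E\right)}{8 E}$)
$428 \left(-275 + s{\left(-11 \right)}\right) = 428 \left(-275 + \frac{4 - 11 \left(60 - 11\right)}{8 \left(-11\right)}\right) = 428 \left(-275 + \frac{1}{8} \left(- \frac{1}{11}\right) \left(4 - 539\right)\right) = 428 \left(-275 + \frac{1}{8} \left(- \frac{1}{11}\right) \left(-535\right)\right) = 428 \left(-275 + \frac{535}{88}\right) = 428 \left(- \frac{23665}{88}\right) = - \frac{2532155}{22}$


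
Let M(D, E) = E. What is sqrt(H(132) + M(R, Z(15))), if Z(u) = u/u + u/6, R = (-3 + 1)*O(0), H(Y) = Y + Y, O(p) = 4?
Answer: sqrt(1070)/2 ≈ 16.355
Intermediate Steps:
H(Y) = 2*Y
R = -8 (R = (-3 + 1)*4 = -2*4 = -8)
Z(u) = 1 + u/6 (Z(u) = 1 + u*(1/6) = 1 + u/6)
sqrt(H(132) + M(R, Z(15))) = sqrt(2*132 + (1 + (1/6)*15)) = sqrt(264 + (1 + 5/2)) = sqrt(264 + 7/2) = sqrt(535/2) = sqrt(1070)/2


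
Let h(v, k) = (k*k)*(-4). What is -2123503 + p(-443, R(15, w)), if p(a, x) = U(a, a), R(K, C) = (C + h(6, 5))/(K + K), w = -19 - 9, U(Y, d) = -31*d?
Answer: -2109770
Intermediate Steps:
h(v, k) = -4*k**2 (h(v, k) = k**2*(-4) = -4*k**2)
w = -28
R(K, C) = (-100 + C)/(2*K) (R(K, C) = (C - 4*5**2)/(K + K) = (C - 4*25)/((2*K)) = (C - 100)*(1/(2*K)) = (-100 + C)*(1/(2*K)) = (-100 + C)/(2*K))
p(a, x) = -31*a
-2123503 + p(-443, R(15, w)) = -2123503 - 31*(-443) = -2123503 + 13733 = -2109770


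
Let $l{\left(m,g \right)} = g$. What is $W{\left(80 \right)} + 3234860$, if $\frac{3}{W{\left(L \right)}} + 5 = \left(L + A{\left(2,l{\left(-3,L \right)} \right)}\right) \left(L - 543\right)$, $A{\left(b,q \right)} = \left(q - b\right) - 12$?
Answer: $\frac{218686240577}{67603} \approx 3.2349 \cdot 10^{6}$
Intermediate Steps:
$A{\left(b,q \right)} = -12 + q - b$
$W{\left(L \right)} = \frac{3}{-5 + \left(-543 + L\right) \left(-14 + 2 L\right)}$ ($W{\left(L \right)} = \frac{3}{-5 + \left(L - \left(14 - L\right)\right) \left(L - 543\right)} = \frac{3}{-5 + \left(L - \left(14 - L\right)\right) \left(-543 + L\right)} = \frac{3}{-5 + \left(L + \left(-14 + L\right)\right) \left(-543 + L\right)} = \frac{3}{-5 + \left(-14 + 2 L\right) \left(-543 + L\right)} = \frac{3}{-5 + \left(-543 + L\right) \left(-14 + 2 L\right)}$)
$W{\left(80 \right)} + 3234860 = \frac{3}{7597 - 88000 + 2 \cdot 80^{2}} + 3234860 = \frac{3}{7597 - 88000 + 2 \cdot 6400} + 3234860 = \frac{3}{7597 - 88000 + 12800} + 3234860 = \frac{3}{-67603} + 3234860 = 3 \left(- \frac{1}{67603}\right) + 3234860 = - \frac{3}{67603} + 3234860 = \frac{218686240577}{67603}$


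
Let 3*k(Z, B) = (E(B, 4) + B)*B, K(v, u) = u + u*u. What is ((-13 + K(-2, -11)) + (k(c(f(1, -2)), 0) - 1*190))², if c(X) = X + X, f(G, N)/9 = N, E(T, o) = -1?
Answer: 8649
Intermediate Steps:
K(v, u) = u + u²
f(G, N) = 9*N
c(X) = 2*X
k(Z, B) = B*(-1 + B)/3 (k(Z, B) = ((-1 + B)*B)/3 = (B*(-1 + B))/3 = B*(-1 + B)/3)
((-13 + K(-2, -11)) + (k(c(f(1, -2)), 0) - 1*190))² = ((-13 - 11*(1 - 11)) + ((⅓)*0*(-1 + 0) - 1*190))² = ((-13 - 11*(-10)) + ((⅓)*0*(-1) - 190))² = ((-13 + 110) + (0 - 190))² = (97 - 190)² = (-93)² = 8649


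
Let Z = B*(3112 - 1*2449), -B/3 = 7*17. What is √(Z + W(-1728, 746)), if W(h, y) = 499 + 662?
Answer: 3*I*√26170 ≈ 485.31*I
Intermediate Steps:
W(h, y) = 1161
B = -357 (B = -21*17 = -3*119 = -357)
Z = -236691 (Z = -357*(3112 - 1*2449) = -357*(3112 - 2449) = -357*663 = -236691)
√(Z + W(-1728, 746)) = √(-236691 + 1161) = √(-235530) = 3*I*√26170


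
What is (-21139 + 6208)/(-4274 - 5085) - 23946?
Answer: -32013669/1337 ≈ -23944.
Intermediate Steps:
(-21139 + 6208)/(-4274 - 5085) - 23946 = -14931/(-9359) - 23946 = -14931*(-1/9359) - 23946 = 2133/1337 - 23946 = -32013669/1337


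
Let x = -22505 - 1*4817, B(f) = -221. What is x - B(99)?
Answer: -27101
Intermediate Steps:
x = -27322 (x = -22505 - 4817 = -27322)
x - B(99) = -27322 - 1*(-221) = -27322 + 221 = -27101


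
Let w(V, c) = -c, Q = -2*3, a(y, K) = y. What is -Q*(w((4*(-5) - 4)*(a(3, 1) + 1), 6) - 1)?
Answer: -42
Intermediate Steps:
Q = -6
-Q*(w((4*(-5) - 4)*(a(3, 1) + 1), 6) - 1) = -(-6)*(-1*6 - 1) = -(-6)*(-6 - 1) = -(-6)*(-7) = -1*42 = -42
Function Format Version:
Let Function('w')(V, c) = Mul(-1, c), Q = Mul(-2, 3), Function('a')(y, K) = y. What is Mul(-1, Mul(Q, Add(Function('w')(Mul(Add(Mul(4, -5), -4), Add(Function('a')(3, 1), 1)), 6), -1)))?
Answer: -42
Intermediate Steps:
Q = -6
Mul(-1, Mul(Q, Add(Function('w')(Mul(Add(Mul(4, -5), -4), Add(Function('a')(3, 1), 1)), 6), -1))) = Mul(-1, Mul(-6, Add(Mul(-1, 6), -1))) = Mul(-1, Mul(-6, Add(-6, -1))) = Mul(-1, Mul(-6, -7)) = Mul(-1, 42) = -42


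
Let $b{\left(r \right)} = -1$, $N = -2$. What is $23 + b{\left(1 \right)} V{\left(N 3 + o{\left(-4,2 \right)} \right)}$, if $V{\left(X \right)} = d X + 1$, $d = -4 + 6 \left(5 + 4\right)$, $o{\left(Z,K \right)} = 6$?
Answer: $22$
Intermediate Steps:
$d = 50$ ($d = -4 + 6 \cdot 9 = -4 + 54 = 50$)
$V{\left(X \right)} = 1 + 50 X$ ($V{\left(X \right)} = 50 X + 1 = 1 + 50 X$)
$23 + b{\left(1 \right)} V{\left(N 3 + o{\left(-4,2 \right)} \right)} = 23 - \left(1 + 50 \left(\left(-2\right) 3 + 6\right)\right) = 23 - \left(1 + 50 \left(-6 + 6\right)\right) = 23 - \left(1 + 50 \cdot 0\right) = 23 - \left(1 + 0\right) = 23 - 1 = 22$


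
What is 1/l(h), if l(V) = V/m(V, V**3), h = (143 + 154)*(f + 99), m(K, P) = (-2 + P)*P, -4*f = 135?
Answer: 2798883251208256540990365/1024 ≈ 2.7333e+21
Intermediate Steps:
f = -135/4 (f = -1/4*135 = -135/4 ≈ -33.750)
m(K, P) = P*(-2 + P)
h = 77517/4 (h = (143 + 154)*(-135/4 + 99) = 297*(261/4) = 77517/4 ≈ 19379.)
l(V) = 1/(V**2*(-2 + V**3)) (l(V) = V/((V**3*(-2 + V**3))) = V*(1/(V**3*(-2 + V**3))) = 1/(V**2*(-2 + V**3)))
1/l(h) = 1/(1/((77517/4)**2*(-2 + (77517/4)**3))) = 1/(16/(6008885289*(-2 + 465790760947413/64))) = 1/(16/(6008885289*(465790760947285/64))) = 1/((16/6008885289)*(64/465790760947285)) = 1/(1024/2798883251208256540990365) = 2798883251208256540990365/1024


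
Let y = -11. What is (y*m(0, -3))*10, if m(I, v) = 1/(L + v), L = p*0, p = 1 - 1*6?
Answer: 110/3 ≈ 36.667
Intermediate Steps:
p = -5 (p = 1 - 6 = -5)
L = 0 (L = -5*0 = 0)
m(I, v) = 1/v (m(I, v) = 1/(0 + v) = 1/v)
(y*m(0, -3))*10 = -11/(-3)*10 = -11*(-⅓)*10 = (11/3)*10 = 110/3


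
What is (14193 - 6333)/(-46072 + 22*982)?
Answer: -655/2039 ≈ -0.32124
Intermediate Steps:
(14193 - 6333)/(-46072 + 22*982) = 7860/(-46072 + 21604) = 7860/(-24468) = 7860*(-1/24468) = -655/2039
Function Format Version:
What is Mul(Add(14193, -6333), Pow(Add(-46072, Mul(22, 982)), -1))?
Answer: Rational(-655, 2039) ≈ -0.32124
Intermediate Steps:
Mul(Add(14193, -6333), Pow(Add(-46072, Mul(22, 982)), -1)) = Mul(7860, Pow(Add(-46072, 21604), -1)) = Mul(7860, Pow(-24468, -1)) = Mul(7860, Rational(-1, 24468)) = Rational(-655, 2039)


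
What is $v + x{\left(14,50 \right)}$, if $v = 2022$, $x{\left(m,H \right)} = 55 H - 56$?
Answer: $4716$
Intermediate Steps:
$x{\left(m,H \right)} = -56 + 55 H$
$v + x{\left(14,50 \right)} = 2022 + \left(-56 + 55 \cdot 50\right) = 2022 + \left(-56 + 2750\right) = 2022 + 2694 = 4716$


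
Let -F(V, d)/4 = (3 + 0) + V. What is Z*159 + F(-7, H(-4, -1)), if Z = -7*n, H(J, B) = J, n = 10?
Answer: -11114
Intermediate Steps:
F(V, d) = -12 - 4*V (F(V, d) = -4*((3 + 0) + V) = -4*(3 + V) = -12 - 4*V)
Z = -70 (Z = -7*10 = -70)
Z*159 + F(-7, H(-4, -1)) = -70*159 + (-12 - 4*(-7)) = -11130 + (-12 + 28) = -11130 + 16 = -11114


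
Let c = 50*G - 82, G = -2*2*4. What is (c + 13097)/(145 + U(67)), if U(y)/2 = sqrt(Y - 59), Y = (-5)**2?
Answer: 253025/3023 - 3490*I*sqrt(34)/3023 ≈ 83.7 - 6.7317*I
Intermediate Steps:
G = -16 (G = -4*4 = -16)
Y = 25
U(y) = 2*I*sqrt(34) (U(y) = 2*sqrt(25 - 59) = 2*sqrt(-34) = 2*(I*sqrt(34)) = 2*I*sqrt(34))
c = -882 (c = 50*(-16) - 82 = -800 - 82 = -882)
(c + 13097)/(145 + U(67)) = (-882 + 13097)/(145 + 2*I*sqrt(34)) = 12215/(145 + 2*I*sqrt(34))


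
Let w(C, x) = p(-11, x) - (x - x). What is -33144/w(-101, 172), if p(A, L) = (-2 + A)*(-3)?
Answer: -11048/13 ≈ -849.85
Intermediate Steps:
p(A, L) = 6 - 3*A
w(C, x) = 39 (w(C, x) = (6 - 3*(-11)) - (x - x) = (6 + 33) - 1*0 = 39 + 0 = 39)
-33144/w(-101, 172) = -33144/39 = -33144*1/39 = -11048/13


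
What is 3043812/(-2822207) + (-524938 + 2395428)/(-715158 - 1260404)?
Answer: -5646074646887/2787722452667 ≈ -2.0253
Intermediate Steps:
3043812/(-2822207) + (-524938 + 2395428)/(-715158 - 1260404) = 3043812*(-1/2822207) + 1870490/(-1975562) = -3043812/2822207 + 1870490*(-1/1975562) = -3043812/2822207 - 935245/987781 = -5646074646887/2787722452667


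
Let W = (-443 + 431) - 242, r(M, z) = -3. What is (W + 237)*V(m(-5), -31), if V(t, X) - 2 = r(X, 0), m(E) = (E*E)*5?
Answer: 17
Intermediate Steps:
m(E) = 5*E² (m(E) = E²*5 = 5*E²)
V(t, X) = -1 (V(t, X) = 2 - 3 = -1)
W = -254 (W = -12 - 242 = -254)
(W + 237)*V(m(-5), -31) = (-254 + 237)*(-1) = -17*(-1) = 17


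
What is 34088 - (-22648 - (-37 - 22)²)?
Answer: 60217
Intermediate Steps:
34088 - (-22648 - (-37 - 22)²) = 34088 - (-22648 - 1*(-59)²) = 34088 - (-22648 - 1*3481) = 34088 - (-22648 - 3481) = 34088 - 1*(-26129) = 34088 + 26129 = 60217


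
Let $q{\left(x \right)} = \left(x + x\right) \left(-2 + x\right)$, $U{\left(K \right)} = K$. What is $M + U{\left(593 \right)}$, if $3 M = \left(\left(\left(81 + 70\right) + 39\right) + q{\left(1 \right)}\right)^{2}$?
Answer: $\frac{37123}{3} \approx 12374.0$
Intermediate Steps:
$q{\left(x \right)} = 2 x \left(-2 + x\right)$
$M = \frac{35344}{3}$ ($M = \frac{\left(\left(\left(81 + 70\right) + 39\right) + 2 \cdot 1 \left(-2 + 1\right)\right)^{2}}{3} = \frac{\left(\left(151 + 39\right) + 2 \cdot 1 \left(-1\right)\right)^{2}}{3} = \frac{\left(190 - 2\right)^{2}}{3} = \frac{188^{2}}{3} = \frac{1}{3} \cdot 35344 = \frac{35344}{3} \approx 11781.0$)
$M + U{\left(593 \right)} = \frac{35344}{3} + 593 = \frac{37123}{3}$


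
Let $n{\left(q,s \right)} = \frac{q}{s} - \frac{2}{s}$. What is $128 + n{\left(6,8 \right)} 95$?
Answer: $\frac{351}{2} \approx 175.5$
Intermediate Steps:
$n{\left(q,s \right)} = - \frac{2}{s} + \frac{q}{s}$
$128 + n{\left(6,8 \right)} 95 = 128 + \frac{-2 + 6}{8} \cdot 95 = 128 + \frac{1}{8} \cdot 4 \cdot 95 = 128 + \frac{1}{2} \cdot 95 = 128 + \frac{95}{2} = \frac{351}{2}$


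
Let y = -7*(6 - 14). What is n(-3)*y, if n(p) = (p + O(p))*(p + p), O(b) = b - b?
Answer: 1008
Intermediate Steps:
O(b) = 0
y = 56 (y = -7*(-8) = 56)
n(p) = 2*p**2 (n(p) = (p + 0)*(p + p) = p*(2*p) = 2*p**2)
n(-3)*y = (2*(-3)**2)*56 = (2*9)*56 = 18*56 = 1008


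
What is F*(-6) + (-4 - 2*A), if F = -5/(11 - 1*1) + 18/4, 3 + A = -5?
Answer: -12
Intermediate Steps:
A = -8 (A = -3 - 5 = -8)
F = 4 (F = -5/(11 - 1) + 18*(¼) = -5/10 + 9/2 = -5*⅒ + 9/2 = -½ + 9/2 = 4)
F*(-6) + (-4 - 2*A) = 4*(-6) + (-4 - 2*(-8)) = -24 + (-4 + 16) = -24 + 12 = -12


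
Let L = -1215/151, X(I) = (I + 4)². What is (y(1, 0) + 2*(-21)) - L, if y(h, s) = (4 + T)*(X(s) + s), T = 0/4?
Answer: 4537/151 ≈ 30.046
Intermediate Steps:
T = 0 (T = 0*(¼) = 0)
X(I) = (4 + I)²
L = -1215/151 (L = -1215*1/151 = -1215/151 ≈ -8.0464)
y(h, s) = 4*s + 4*(4 + s)² (y(h, s) = (4 + 0)*((4 + s)² + s) = 4*(s + (4 + s)²) = 4*s + 4*(4 + s)²)
(y(1, 0) + 2*(-21)) - L = ((4*0 + 4*(4 + 0)²) + 2*(-21)) - 1*(-1215/151) = ((0 + 4*4²) - 42) + 1215/151 = ((0 + 4*16) - 42) + 1215/151 = ((0 + 64) - 42) + 1215/151 = (64 - 42) + 1215/151 = 22 + 1215/151 = 4537/151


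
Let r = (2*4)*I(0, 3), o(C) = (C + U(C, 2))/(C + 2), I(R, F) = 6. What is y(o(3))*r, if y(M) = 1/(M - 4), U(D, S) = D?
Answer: -120/7 ≈ -17.143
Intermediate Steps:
o(C) = 2*C/(2 + C) (o(C) = (C + C)/(C + 2) = (2*C)/(2 + C) = 2*C/(2 + C))
y(M) = 1/(-4 + M)
r = 48 (r = (2*4)*6 = 8*6 = 48)
y(o(3))*r = 48/(-4 + 2*3/(2 + 3)) = 48/(-4 + 2*3/5) = 48/(-4 + 2*3*(1/5)) = 48/(-4 + 6/5) = 48/(-14/5) = -5/14*48 = -120/7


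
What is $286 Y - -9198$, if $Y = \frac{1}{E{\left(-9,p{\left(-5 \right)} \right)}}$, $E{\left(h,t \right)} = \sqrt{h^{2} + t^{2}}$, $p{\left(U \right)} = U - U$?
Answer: $\frac{83068}{9} \approx 9229.8$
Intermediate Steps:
$p{\left(U \right)} = 0$
$Y = \frac{1}{9}$ ($Y = \frac{1}{\sqrt{\left(-9\right)^{2} + 0^{2}}} = \frac{1}{\sqrt{81 + 0}} = \frac{1}{\sqrt{81}} = \frac{1}{9} \approx 0.11111$)
$286 Y - -9198 = 286 \cdot \frac{1}{9} - -9198 = \frac{286}{9} + 9198 = \frac{83068}{9}$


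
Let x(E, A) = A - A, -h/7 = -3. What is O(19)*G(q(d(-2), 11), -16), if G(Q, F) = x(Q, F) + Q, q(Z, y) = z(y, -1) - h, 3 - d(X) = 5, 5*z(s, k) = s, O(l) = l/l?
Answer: -94/5 ≈ -18.800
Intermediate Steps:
h = 21 (h = -7*(-3) = 21)
O(l) = 1
z(s, k) = s/5
x(E, A) = 0
d(X) = -2 (d(X) = 3 - 1*5 = 3 - 5 = -2)
q(Z, y) = -21 + y/5 (q(Z, y) = y/5 - 1*21 = y/5 - 21 = -21 + y/5)
G(Q, F) = Q (G(Q, F) = 0 + Q = Q)
O(19)*G(q(d(-2), 11), -16) = 1*(-21 + (1/5)*11) = 1*(-21 + 11/5) = 1*(-94/5) = -94/5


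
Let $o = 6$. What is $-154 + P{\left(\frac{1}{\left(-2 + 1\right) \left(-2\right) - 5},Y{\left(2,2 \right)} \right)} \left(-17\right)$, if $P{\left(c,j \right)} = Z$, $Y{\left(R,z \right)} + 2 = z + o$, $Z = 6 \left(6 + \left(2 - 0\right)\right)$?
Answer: $-970$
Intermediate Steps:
$Z = 48$ ($Z = 6 \left(6 + \left(2 + 0\right)\right) = 6 \left(6 + 2\right) = 6 \cdot 8 = 48$)
$Y{\left(R,z \right)} = 4 + z$ ($Y{\left(R,z \right)} = -2 + \left(z + 6\right) = -2 + \left(6 + z\right) = 4 + z$)
$P{\left(c,j \right)} = 48$
$-154 + P{\left(\frac{1}{\left(-2 + 1\right) \left(-2\right) - 5},Y{\left(2,2 \right)} \right)} \left(-17\right) = -154 + 48 \left(-17\right) = -154 - 816 = -970$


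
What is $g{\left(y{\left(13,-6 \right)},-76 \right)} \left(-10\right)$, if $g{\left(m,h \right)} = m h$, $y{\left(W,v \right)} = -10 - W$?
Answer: $-17480$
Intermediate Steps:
$g{\left(m,h \right)} = h m$
$g{\left(y{\left(13,-6 \right)},-76 \right)} \left(-10\right) = - 76 \left(-10 - 13\right) \left(-10\right) = \left(-76\right) \left(-23\right) \left(-10\right) = 1748 \left(-10\right) = -17480$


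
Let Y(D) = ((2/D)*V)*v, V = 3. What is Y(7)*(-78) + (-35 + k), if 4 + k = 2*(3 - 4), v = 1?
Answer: -755/7 ≈ -107.86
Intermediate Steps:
Y(D) = 6/D (Y(D) = ((2/D)*3)*1 = (6/D)*1 = 6/D)
k = -6 (k = -4 + 2*(3 - 4) = -4 + 2*(-1) = -4 - 2 = -6)
Y(7)*(-78) + (-35 + k) = (6/7)*(-78) + (-35 - 6) = (6*(⅐))*(-78) - 41 = (6/7)*(-78) - 41 = -468/7 - 41 = -755/7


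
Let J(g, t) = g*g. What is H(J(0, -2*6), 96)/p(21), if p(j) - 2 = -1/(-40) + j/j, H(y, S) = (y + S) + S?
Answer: 7680/121 ≈ 63.471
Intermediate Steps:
J(g, t) = g²
H(y, S) = y + 2*S (H(y, S) = (S + y) + S = y + 2*S)
p(j) = 121/40 (p(j) = 2 + (-1/(-40) + j/j) = 2 + (-1*(-1/40) + 1) = 2 + (1/40 + 1) = 2 + 41/40 = 121/40)
H(J(0, -2*6), 96)/p(21) = (0² + 2*96)/(121/40) = (0 + 192)*(40/121) = 192*(40/121) = 7680/121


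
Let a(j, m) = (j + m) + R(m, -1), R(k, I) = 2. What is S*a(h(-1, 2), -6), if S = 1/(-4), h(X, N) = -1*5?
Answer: 9/4 ≈ 2.2500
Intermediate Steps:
h(X, N) = -5
a(j, m) = 2 + j + m (a(j, m) = (j + m) + 2 = 2 + j + m)
S = -¼ ≈ -0.25000
S*a(h(-1, 2), -6) = -(2 - 5 - 6)/4 = -¼*(-9) = 9/4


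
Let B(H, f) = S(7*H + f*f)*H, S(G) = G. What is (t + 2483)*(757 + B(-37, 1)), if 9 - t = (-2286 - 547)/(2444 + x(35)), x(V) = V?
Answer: 63677701803/2479 ≈ 2.5687e+7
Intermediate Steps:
B(H, f) = H*(f² + 7*H) (B(H, f) = (7*H + f*f)*H = (7*H + f²)*H = (f² + 7*H)*H = H*(f² + 7*H))
t = 25144/2479 (t = 9 - (-2286 - 547)/(2444 + 35) = 9 - (-2833)/2479 = 9 - 1*(-2833/2479) = 9 + 2833/2479 = 25144/2479 ≈ 10.143)
(t + 2483)*(757 + B(-37, 1)) = (25144/2479 + 2483)*(757 - 37*(1² + 7*(-37))) = 6180501*(757 - 37*(1 - 259))/2479 = 6180501*(757 - 37*(-258))/2479 = 6180501*(757 + 9546)/2479 = (6180501/2479)*10303 = 63677701803/2479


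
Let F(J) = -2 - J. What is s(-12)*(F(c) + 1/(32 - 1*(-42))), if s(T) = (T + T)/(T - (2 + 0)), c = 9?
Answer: -4878/259 ≈ -18.834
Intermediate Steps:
s(T) = 2*T/(-2 + T) (s(T) = (2*T)/(T - 1*2) = (2*T)/(T - 2) = (2*T)/(-2 + T) = 2*T/(-2 + T))
s(-12)*(F(c) + 1/(32 - 1*(-42))) = (2*(-12)/(-2 - 12))*((-2 - 1*9) + 1/(32 - 1*(-42))) = (2*(-12)/(-14))*((-2 - 9) + 1/(32 + 42)) = (2*(-12)*(-1/14))*(-11 + 1/74) = 12*(-11 + 1/74)/7 = (12/7)*(-813/74) = -4878/259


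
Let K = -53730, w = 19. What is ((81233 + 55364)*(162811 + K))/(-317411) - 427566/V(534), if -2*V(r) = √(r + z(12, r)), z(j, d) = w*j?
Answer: -14900137357/317411 + 142522*√762/127 ≈ -15965.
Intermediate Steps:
z(j, d) = 19*j
V(r) = -√(228 + r)/2 (V(r) = -√(r + 19*12)/2 = -√(r + 228)/2 = -√(228 + r)/2)
((81233 + 55364)*(162811 + K))/(-317411) - 427566/V(534) = ((81233 + 55364)*(162811 - 53730))/(-317411) - 427566*(-2/√(228 + 534)) = (136597*109081)*(-1/317411) - 427566*(-√762/381) = 14900137357*(-1/317411) - (-142522)*√762/127 = -14900137357/317411 + 142522*√762/127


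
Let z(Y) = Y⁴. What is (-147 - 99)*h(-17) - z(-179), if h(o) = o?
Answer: -1026621499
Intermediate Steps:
(-147 - 99)*h(-17) - z(-179) = (-147 - 99)*(-17) - 1*(-179)⁴ = -246*(-17) - 1*1026625681 = 4182 - 1026625681 = -1026621499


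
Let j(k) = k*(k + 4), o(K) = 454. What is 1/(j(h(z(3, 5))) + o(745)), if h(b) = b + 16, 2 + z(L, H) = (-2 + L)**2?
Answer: 1/739 ≈ 0.0013532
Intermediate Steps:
z(L, H) = -2 + (-2 + L)**2
h(b) = 16 + b
j(k) = k*(4 + k)
1/(j(h(z(3, 5))) + o(745)) = 1/((16 + (-2 + (-2 + 3)**2))*(4 + (16 + (-2 + (-2 + 3)**2))) + 454) = 1/((16 + (-2 + 1**2))*(4 + (16 + (-2 + 1**2))) + 454) = 1/((16 + (-2 + 1))*(4 + (16 + (-2 + 1))) + 454) = 1/((16 - 1)*(4 + (16 - 1)) + 454) = 1/(15*(4 + 15) + 454) = 1/(15*19 + 454) = 1/(285 + 454) = 1/739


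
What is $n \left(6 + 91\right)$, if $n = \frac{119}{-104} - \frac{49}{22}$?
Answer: $- \frac{374129}{1144} \approx -327.04$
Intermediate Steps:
$n = - \frac{3857}{1144}$ ($n = 119 \left(- \frac{1}{104}\right) - \frac{49}{22} = - \frac{119}{104} - \frac{49}{22} = - \frac{3857}{1144} \approx -3.3715$)
$n \left(6 + 91\right) = - \frac{3857 \left(6 + 91\right)}{1144} = \left(- \frac{3857}{1144}\right) 97 = - \frac{374129}{1144}$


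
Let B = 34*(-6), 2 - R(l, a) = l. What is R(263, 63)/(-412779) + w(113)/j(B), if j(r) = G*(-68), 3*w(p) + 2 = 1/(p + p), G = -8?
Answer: -29966059/50748701376 ≈ -0.00059048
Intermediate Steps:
R(l, a) = 2 - l
w(p) = -2/3 + 1/(6*p) (w(p) = -2/3 + 1/(3*(p + p)) = -2/3 + 1/(3*((2*p))) = -2/3 + (1/(2*p))/3 = -2/3 + 1/(6*p))
B = -204
j(r) = 544 (j(r) = -8*(-68) = 544)
R(263, 63)/(-412779) + w(113)/j(B) = (2 - 1*263)/(-412779) + ((1/6)*(1 - 4*113)/113)/544 = (2 - 263)*(-1/412779) + ((1/6)*(1/113)*(1 - 452))*(1/544) = -261*(-1/412779) + ((1/6)*(1/113)*(-451))*(1/544) = 87/137593 - 451/678*1/544 = 87/137593 - 451/368832 = -29966059/50748701376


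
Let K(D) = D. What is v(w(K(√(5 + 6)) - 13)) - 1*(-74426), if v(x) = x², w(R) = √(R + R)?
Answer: 74400 + 2*√11 ≈ 74407.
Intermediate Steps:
w(R) = √2*√R (w(R) = √(2*R) = √2*√R)
v(w(K(√(5 + 6)) - 13)) - 1*(-74426) = (√2*√(√(5 + 6) - 13))² - 1*(-74426) = (√2*√(√11 - 13))² + 74426 = (√2*√(-13 + √11))² + 74426 = (-26 + 2*√11) + 74426 = 74400 + 2*√11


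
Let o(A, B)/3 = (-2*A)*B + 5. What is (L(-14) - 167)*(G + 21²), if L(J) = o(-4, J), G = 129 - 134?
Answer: -212768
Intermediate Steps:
o(A, B) = 15 - 6*A*B (o(A, B) = 3*((-2*A)*B + 5) = 3*(-2*A*B + 5) = 3*(5 - 2*A*B) = 15 - 6*A*B)
G = -5
L(J) = 15 + 24*J (L(J) = 15 - 6*(-4)*J = 15 + 24*J)
(L(-14) - 167)*(G + 21²) = ((15 + 24*(-14)) - 167)*(-5 + 21²) = ((15 - 336) - 167)*(-5 + 441) = (-321 - 167)*436 = -488*436 = -212768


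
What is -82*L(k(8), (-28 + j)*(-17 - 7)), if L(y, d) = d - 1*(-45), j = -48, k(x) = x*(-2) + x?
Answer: -153258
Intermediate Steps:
k(x) = -x (k(x) = -2*x + x = -x)
L(y, d) = 45 + d (L(y, d) = d + 45 = 45 + d)
-82*L(k(8), (-28 + j)*(-17 - 7)) = -82*(45 + (-28 - 48)*(-17 - 7)) = -82*(45 - 76*(-24)) = -82*(45 + 1824) = -82*1869 = -153258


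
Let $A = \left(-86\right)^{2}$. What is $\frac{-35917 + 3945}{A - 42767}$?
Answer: $\frac{31972}{35371} \approx 0.9039$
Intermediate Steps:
$A = 7396$
$\frac{-35917 + 3945}{A - 42767} = \frac{-35917 + 3945}{7396 - 42767} = - \frac{31972}{-35371} = \left(-31972\right) \left(- \frac{1}{35371}\right) = \frac{31972}{35371}$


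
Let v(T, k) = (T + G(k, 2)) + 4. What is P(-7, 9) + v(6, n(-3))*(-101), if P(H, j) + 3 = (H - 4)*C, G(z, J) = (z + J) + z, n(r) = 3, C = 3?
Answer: -1854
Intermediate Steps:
G(z, J) = J + 2*z (G(z, J) = (J + z) + z = J + 2*z)
P(H, j) = -15 + 3*H (P(H, j) = -3 + (H - 4)*3 = -3 + (-4 + H)*3 = -3 + (-12 + 3*H) = -15 + 3*H)
v(T, k) = 6 + T + 2*k (v(T, k) = (T + (2 + 2*k)) + 4 = (2 + T + 2*k) + 4 = 6 + T + 2*k)
P(-7, 9) + v(6, n(-3))*(-101) = (-15 + 3*(-7)) + (6 + 6 + 2*3)*(-101) = (-15 - 21) + (6 + 6 + 6)*(-101) = -36 + 18*(-101) = -36 - 1818 = -1854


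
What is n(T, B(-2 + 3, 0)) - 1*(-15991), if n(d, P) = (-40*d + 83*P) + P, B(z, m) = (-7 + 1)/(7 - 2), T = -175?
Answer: 114451/5 ≈ 22890.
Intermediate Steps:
B(z, m) = -6/5
n(d, P) = -40*d + 84*P
n(T, B(-2 + 3, 0)) - 1*(-15991) = (-40*(-175) + 84*(-6/5)) - 1*(-15991) = (7000 - 504/5) + 15991 = 34496/5 + 15991 = 114451/5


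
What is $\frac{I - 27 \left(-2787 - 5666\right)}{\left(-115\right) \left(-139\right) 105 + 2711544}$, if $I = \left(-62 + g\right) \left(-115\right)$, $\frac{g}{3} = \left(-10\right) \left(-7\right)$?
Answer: $\frac{211211}{4389969} \approx 0.048112$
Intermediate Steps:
$g = 210$ ($g = 3 \left(\left(-10\right) \left(-7\right)\right) = 3 \cdot 70 = 210$)
$I = -17020$ ($I = \left(-62 + 210\right) \left(-115\right) = 148 \left(-115\right) = -17020$)
$\frac{I - 27 \left(-2787 - 5666\right)}{\left(-115\right) \left(-139\right) 105 + 2711544} = \frac{-17020 - 27 \left(-2787 - 5666\right)}{\left(-115\right) \left(-139\right) 105 + 2711544} = \frac{-17020 - 27 \left(-2787 - 5666\right)}{15985 \cdot 105 + 2711544} = \frac{-17020 - -228231}{1678425 + 2711544} = \frac{-17020 + 228231}{4389969} = 211211 \cdot \frac{1}{4389969} = \frac{211211}{4389969}$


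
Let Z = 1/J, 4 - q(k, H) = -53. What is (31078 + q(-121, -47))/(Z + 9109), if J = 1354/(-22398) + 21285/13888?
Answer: 7128935461765/2085829953463 ≈ 3.4178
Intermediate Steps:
q(k, H) = 57 (q(k, H) = 4 - 1*(-53) = 4 + 53 = 57)
J = 228968539/155531712 (J = 1354*(-1/22398) + 21285*(1/13888) = -677/11199 + 21285/13888 = 228968539/155531712 ≈ 1.4722)
Z = 155531712/228968539 (Z = 1/(228968539/155531712) = 155531712/228968539 ≈ 0.67927)
(31078 + q(-121, -47))/(Z + 9109) = (31078 + 57)/(155531712/228968539 + 9109) = 31135/(2085829953463/228968539) = 31135*(228968539/2085829953463) = 7128935461765/2085829953463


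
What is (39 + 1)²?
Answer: 1600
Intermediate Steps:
(39 + 1)² = 40² = 1600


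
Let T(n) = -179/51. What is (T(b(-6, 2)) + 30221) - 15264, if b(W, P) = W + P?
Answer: 762628/51 ≈ 14953.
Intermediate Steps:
b(W, P) = P + W
T(n) = -179/51 (T(n) = -179*1/51 = -179/51)
(T(b(-6, 2)) + 30221) - 15264 = (-179/51 + 30221) - 15264 = 1541092/51 - 15264 = 762628/51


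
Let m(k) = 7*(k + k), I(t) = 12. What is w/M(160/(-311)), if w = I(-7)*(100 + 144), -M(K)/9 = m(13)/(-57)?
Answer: 9272/91 ≈ 101.89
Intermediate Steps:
m(k) = 14*k (m(k) = 7*(2*k) = 14*k)
M(K) = 546/19 (M(K) = -9*14*13/(-57) = -1638*(-1)/57 = -9*(-182/57) = 546/19)
w = 2928 (w = 12*(100 + 144) = 12*244 = 2928)
w/M(160/(-311)) = 2928/(546/19) = 2928*(19/546) = 9272/91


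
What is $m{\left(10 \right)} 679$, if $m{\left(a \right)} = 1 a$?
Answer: $6790$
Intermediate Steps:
$m{\left(a \right)} = a$
$m{\left(10 \right)} 679 = 10 \cdot 679 = 6790$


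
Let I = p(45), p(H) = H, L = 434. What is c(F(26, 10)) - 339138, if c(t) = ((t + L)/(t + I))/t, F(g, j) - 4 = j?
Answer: -20009110/59 ≈ -3.3914e+5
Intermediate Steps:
F(g, j) = 4 + j
I = 45
c(t) = (434 + t)/(t*(45 + t)) (c(t) = ((t + 434)/(t + 45))/t = ((434 + t)/(45 + t))/t = (434 + t)/(t*(45 + t)))
c(F(26, 10)) - 339138 = (434 + (4 + 10))/((4 + 10)*(45 + (4 + 10))) - 339138 = (434 + 14)/(14*(45 + 14)) - 339138 = (1/14)*448/59 - 339138 = (1/14)*(1/59)*448 - 339138 = 32/59 - 339138 = -20009110/59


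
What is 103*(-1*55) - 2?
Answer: -5667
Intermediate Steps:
103*(-1*55) - 2 = 103*(-55) - 2 = -5665 - 2 = -5667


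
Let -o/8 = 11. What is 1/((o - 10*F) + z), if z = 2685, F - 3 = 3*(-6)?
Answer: 1/2747 ≈ 0.00036403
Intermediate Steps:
o = -88 (o = -8*11 = -88)
F = -15 (F = 3 + 3*(-6) = 3 - 18 = -15)
1/((o - 10*F) + z) = 1/((-88 - 10*(-15)) + 2685) = 1/((-88 + 150) + 2685) = 1/(62 + 2685) = 1/2747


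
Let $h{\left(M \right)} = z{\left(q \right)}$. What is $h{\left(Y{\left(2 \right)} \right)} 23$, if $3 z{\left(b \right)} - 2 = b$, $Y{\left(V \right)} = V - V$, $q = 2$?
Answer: $\frac{92}{3} \approx 30.667$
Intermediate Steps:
$Y{\left(V \right)} = 0$
$z{\left(b \right)} = \frac{2}{3} + \frac{b}{3}$
$h{\left(M \right)} = \frac{4}{3}$ ($h{\left(M \right)} = \frac{2}{3} + \frac{1}{3} \cdot 2 = \frac{2}{3} + \frac{2}{3} = \frac{4}{3}$)
$h{\left(Y{\left(2 \right)} \right)} 23 = \frac{4}{3} \cdot 23 = \frac{92}{3}$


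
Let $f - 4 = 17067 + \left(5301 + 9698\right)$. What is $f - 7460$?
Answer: $24610$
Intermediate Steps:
$f = 32070$ ($f = 4 + \left(17067 + \left(5301 + 9698\right)\right) = 4 + \left(17067 + 14999\right) = 4 + 32066 = 32070$)
$f - 7460 = 32070 - 7460 = 24610$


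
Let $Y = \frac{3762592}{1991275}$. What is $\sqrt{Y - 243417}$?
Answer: $\frac{i \sqrt{38607351384635033}}{398255} \approx 493.37 i$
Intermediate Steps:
$Y = \frac{3762592}{1991275}$ ($Y = 3762592 \cdot \frac{1}{1991275} = \frac{3762592}{1991275} \approx 1.8895$)
$\sqrt{Y - 243417} = \sqrt{\frac{3762592}{1991275} - 243417} = \sqrt{- \frac{484706424083}{1991275}} = \frac{i \sqrt{38607351384635033}}{398255}$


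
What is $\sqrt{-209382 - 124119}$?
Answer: $i \sqrt{333501} \approx 577.5 i$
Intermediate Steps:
$\sqrt{-209382 - 124119} = \sqrt{-333501} = i \sqrt{333501}$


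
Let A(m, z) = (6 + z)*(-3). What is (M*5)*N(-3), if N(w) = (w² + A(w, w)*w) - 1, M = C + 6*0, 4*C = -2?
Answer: -175/2 ≈ -87.500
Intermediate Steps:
C = -½ (C = (¼)*(-2) = -½ ≈ -0.50000)
M = -½ (M = -½ + 6*0 = -½ + 0 = -½ ≈ -0.50000)
A(m, z) = -18 - 3*z
N(w) = -1 + w² + w*(-18 - 3*w) (N(w) = (w² + (-18 - 3*w)*w) - 1 = (w² + w*(-18 - 3*w)) - 1 = -1 + w² + w*(-18 - 3*w))
(M*5)*N(-3) = (-½*5)*(-1 + (-3)² - 3*(-3)*(6 - 3)) = -5*(-1 + 9 - 3*(-3)*3)/2 = -5*(-1 + 9 + 27)/2 = -5/2*35 = -175/2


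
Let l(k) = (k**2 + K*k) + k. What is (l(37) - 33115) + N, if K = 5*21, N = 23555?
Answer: -4269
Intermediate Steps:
K = 105
l(k) = k**2 + 106*k (l(k) = (k**2 + 105*k) + k = k**2 + 106*k)
(l(37) - 33115) + N = (37*(106 + 37) - 33115) + 23555 = (37*143 - 33115) + 23555 = (5291 - 33115) + 23555 = -27824 + 23555 = -4269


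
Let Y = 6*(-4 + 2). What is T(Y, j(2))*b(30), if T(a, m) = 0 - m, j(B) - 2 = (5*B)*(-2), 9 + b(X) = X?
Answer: 378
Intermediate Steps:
Y = -12 (Y = 6*(-2) = -12)
b(X) = -9 + X
j(B) = 2 - 10*B (j(B) = 2 + (5*B)*(-2) = 2 - 10*B)
T(a, m) = -m
T(Y, j(2))*b(30) = (-(2 - 10*2))*(-9 + 30) = -(2 - 20)*21 = -1*(-18)*21 = 18*21 = 378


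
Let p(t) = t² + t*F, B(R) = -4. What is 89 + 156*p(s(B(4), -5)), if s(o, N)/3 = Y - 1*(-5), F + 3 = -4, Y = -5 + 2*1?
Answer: -847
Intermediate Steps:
Y = -3 (Y = -5 + 2 = -3)
F = -7 (F = -3 - 4 = -7)
s(o, N) = 6 (s(o, N) = 3*(-3 - 1*(-5)) = 3*(-3 + 5) = 3*2 = 6)
p(t) = t² - 7*t (p(t) = t² + t*(-7) = t² - 7*t)
89 + 156*p(s(B(4), -5)) = 89 + 156*(6*(-7 + 6)) = 89 + 156*(6*(-1)) = 89 + 156*(-6) = 89 - 936 = -847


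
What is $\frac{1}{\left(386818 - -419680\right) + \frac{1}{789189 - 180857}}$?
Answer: $\frac{608332}{490618541337} \approx 1.2399 \cdot 10^{-6}$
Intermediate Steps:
$\frac{1}{\left(386818 - -419680\right) + \frac{1}{789189 - 180857}} = \frac{1}{\left(386818 + 419680\right) + \frac{1}{608332}} = \frac{1}{806498 + \frac{1}{608332}} = \frac{1}{\frac{490618541337}{608332}} = \frac{608332}{490618541337}$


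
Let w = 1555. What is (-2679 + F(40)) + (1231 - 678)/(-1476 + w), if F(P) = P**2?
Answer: -1072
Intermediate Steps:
(-2679 + F(40)) + (1231 - 678)/(-1476 + w) = (-2679 + 40**2) + (1231 - 678)/(-1476 + 1555) = (-2679 + 1600) + 553/79 = -1079 + 553*(1/79) = -1079 + 7 = -1072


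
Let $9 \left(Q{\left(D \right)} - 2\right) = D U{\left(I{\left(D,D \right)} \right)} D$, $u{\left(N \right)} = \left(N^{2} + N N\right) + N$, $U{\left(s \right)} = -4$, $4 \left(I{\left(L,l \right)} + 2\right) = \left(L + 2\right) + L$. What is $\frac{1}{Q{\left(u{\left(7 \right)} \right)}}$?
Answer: $- \frac{1}{4898} \approx -0.00020417$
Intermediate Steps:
$I{\left(L,l \right)} = - \frac{3}{2} + \frac{L}{2}$ ($I{\left(L,l \right)} = -2 + \frac{\left(L + 2\right) + L}{4} = -2 + \frac{\left(2 + L\right) + L}{4} = -2 + \frac{2 + 2 L}{4} = -2 + \left(\frac{1}{2} + \frac{L}{2}\right) = - \frac{3}{2} + \frac{L}{2}$)
$u{\left(N \right)} = N + 2 N^{2}$ ($u{\left(N \right)} = \left(N^{2} + N^{2}\right) + N = 2 N^{2} + N = N + 2 N^{2}$)
$Q{\left(D \right)} = 2 - \frac{4 D^{2}}{9}$ ($Q{\left(D \right)} = 2 + \frac{D \left(-4\right) D}{9} = 2 + \frac{- 4 D D}{9} = 2 + \frac{\left(-4\right) D^{2}}{9} = 2 - \frac{4 D^{2}}{9}$)
$\frac{1}{Q{\left(u{\left(7 \right)} \right)}} = \frac{1}{2 - \frac{4 \left(7 \left(1 + 2 \cdot 7\right)\right)^{2}}{9}} = \frac{1}{2 - \frac{4 \left(7 \left(1 + 14\right)\right)^{2}}{9}} = \frac{1}{2 - \frac{4 \left(7 \cdot 15\right)^{2}}{9}} = \frac{1}{2 - \frac{4 \cdot 105^{2}}{9}} = \frac{1}{2 - 4900} = \frac{1}{-4898} = - \frac{1}{4898}$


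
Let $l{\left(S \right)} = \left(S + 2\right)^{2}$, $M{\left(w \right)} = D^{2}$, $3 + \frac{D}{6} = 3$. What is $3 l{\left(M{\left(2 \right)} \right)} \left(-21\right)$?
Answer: $-252$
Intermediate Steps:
$D = 0$ ($D = -18 + 6 \cdot 3 = -18 + 18 = 0$)
$M{\left(w \right)} = 0$ ($M{\left(w \right)} = 0^{2} = 0$)
$l{\left(S \right)} = \left(2 + S\right)^{2}$
$3 l{\left(M{\left(2 \right)} \right)} \left(-21\right) = 3 \left(2 + 0\right)^{2} \left(-21\right) = 3 \cdot 2^{2} \left(-21\right) = 3 \cdot 4 \left(-21\right) = 12 \left(-21\right) = -252$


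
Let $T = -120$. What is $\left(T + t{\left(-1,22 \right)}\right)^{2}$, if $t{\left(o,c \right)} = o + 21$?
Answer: $10000$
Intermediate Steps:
$t{\left(o,c \right)} = 21 + o$
$\left(T + t{\left(-1,22 \right)}\right)^{2} = \left(-120 + \left(21 - 1\right)\right)^{2} = \left(-120 + 20\right)^{2} = \left(-100\right)^{2} = 10000$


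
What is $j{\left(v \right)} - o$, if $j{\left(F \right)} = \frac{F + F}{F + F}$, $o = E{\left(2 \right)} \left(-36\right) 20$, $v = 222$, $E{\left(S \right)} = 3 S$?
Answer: $4321$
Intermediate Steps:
$o = -4320$ ($o = 3 \cdot 2 \left(-36\right) 20 = 6 \left(-36\right) 20 = \left(-216\right) 20 = -4320$)
$j{\left(F \right)} = 1$ ($j{\left(F \right)} = \frac{2 F}{2 F} = 2 F \frac{1}{2 F} = 1$)
$j{\left(v \right)} - o = 1 - -4320 = 1 + 4320 = 4321$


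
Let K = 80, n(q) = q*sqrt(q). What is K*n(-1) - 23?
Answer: -23 - 80*I ≈ -23.0 - 80.0*I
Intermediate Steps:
n(q) = q**(3/2)
K*n(-1) - 23 = 80*(-1)**(3/2) - 23 = 80*(-I) - 23 = -80*I - 23 = -23 - 80*I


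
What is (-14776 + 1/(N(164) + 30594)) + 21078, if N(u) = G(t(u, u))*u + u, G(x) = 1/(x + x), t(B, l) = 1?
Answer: 194353681/30840 ≈ 6302.0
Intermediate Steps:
G(x) = 1/(2*x)
N(u) = 3*u/2 (N(u) = ((½)/1)*u + u = ((½)*1)*u + u = u/2 + u = 3*u/2)
(-14776 + 1/(N(164) + 30594)) + 21078 = (-14776 + 1/((3/2)*164 + 30594)) + 21078 = (-14776 + 1/(246 + 30594)) + 21078 = (-14776 + 1/30840) + 21078 = -455691839/30840 + 21078 = 194353681/30840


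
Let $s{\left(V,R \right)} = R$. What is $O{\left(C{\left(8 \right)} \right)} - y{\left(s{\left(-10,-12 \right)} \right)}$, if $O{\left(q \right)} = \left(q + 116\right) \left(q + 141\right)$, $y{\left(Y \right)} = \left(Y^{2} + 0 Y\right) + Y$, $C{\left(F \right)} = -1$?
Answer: $15968$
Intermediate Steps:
$y{\left(Y \right)} = Y + Y^{2}$ ($y{\left(Y \right)} = \left(Y^{2} + 0\right) + Y = Y^{2} + Y = Y + Y^{2}$)
$O{\left(q \right)} = \left(116 + q\right) \left(141 + q\right)$
$O{\left(C{\left(8 \right)} \right)} - y{\left(s{\left(-10,-12 \right)} \right)} = \left(16356 + \left(-1\right)^{2} + 257 \left(-1\right)\right) - - 12 \left(1 - 12\right) = \left(16356 + 1 - 257\right) - \left(-12\right) \left(-11\right) = 16100 - 132 = 15968$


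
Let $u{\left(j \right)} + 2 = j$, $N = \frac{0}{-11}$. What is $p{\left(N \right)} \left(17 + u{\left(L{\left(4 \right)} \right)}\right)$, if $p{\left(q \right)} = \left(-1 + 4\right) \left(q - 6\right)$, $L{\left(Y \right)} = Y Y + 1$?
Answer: $-576$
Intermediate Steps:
$N = 0$ ($N = 0 \left(- \frac{1}{11}\right) = 0$)
$L{\left(Y \right)} = 1 + Y^{2}$ ($L{\left(Y \right)} = Y^{2} + 1 = 1 + Y^{2}$)
$u{\left(j \right)} = -2 + j$
$p{\left(q \right)} = -18 + 3 q$ ($p{\left(q \right)} = 3 \left(-6 + q\right) = -18 + 3 q$)
$p{\left(N \right)} \left(17 + u{\left(L{\left(4 \right)} \right)}\right) = \left(-18 + 3 \cdot 0\right) \left(17 + \left(-2 + \left(1 + 4^{2}\right)\right)\right) = \left(-18 + 0\right) \left(17 + \left(-2 + \left(1 + 16\right)\right)\right) = - 18 \left(17 + \left(-2 + 17\right)\right) = - 18 \left(17 + 15\right) = \left(-18\right) 32 = -576$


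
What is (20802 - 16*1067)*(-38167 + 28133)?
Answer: -37426820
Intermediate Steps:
(20802 - 16*1067)*(-38167 + 28133) = (20802 - 17072)*(-10034) = 3730*(-10034) = -37426820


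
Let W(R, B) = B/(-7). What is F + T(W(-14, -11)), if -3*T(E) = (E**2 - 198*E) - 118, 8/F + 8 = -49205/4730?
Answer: 17278927/121863 ≈ 141.79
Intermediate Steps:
F = -7568/17409 (F = 8/(-8 - 49205/4730) = 8/(-8 - 49205*1/4730) = 8/(-8 - 9841/946) = 8/(-17409/946) = 8*(-946/17409) = -7568/17409 ≈ -0.43472)
W(R, B) = -B/7 (W(R, B) = B*(-1/7) = -B/7)
T(E) = 118/3 + 66*E - E**2/3 (T(E) = -((E**2 - 198*E) - 118)/3 = -(-118 + E**2 - 198*E)/3 = 118/3 + 66*E - E**2/3)
F + T(W(-14, -11)) = -7568/17409 + (118/3 + 66*(-1/7*(-11)) - (-1/7*(-11))**2/3) = -7568/17409 + (118/3 + 66*(11/7) - (11/7)**2/3) = -7568/17409 + (118/3 + 726/7 - 1/3*121/49) = -7568/17409 + (118/3 + 726/7 - 121/147) = -7568/17409 + 6969/49 = 17278927/121863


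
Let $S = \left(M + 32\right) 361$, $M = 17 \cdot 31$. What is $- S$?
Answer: $-201799$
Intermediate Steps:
$M = 527$
$S = 201799$ ($S = \left(527 + 32\right) 361 = 559 \cdot 361 = 201799$)
$- S = \left(-1\right) 201799 = -201799$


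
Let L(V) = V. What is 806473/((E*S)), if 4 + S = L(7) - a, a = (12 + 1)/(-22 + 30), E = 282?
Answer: 68636/33 ≈ 2079.9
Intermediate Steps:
a = 13/8 ≈ 1.6250
S = 11/8 (S = -4 + (7 - 1*13/8) = -4 + (7 - 13/8) = -4 + 43/8 = 11/8 ≈ 1.3750)
806473/((E*S)) = 806473/((282*(11/8))) = 806473/(1551/4) = 806473*(4/1551) = 68636/33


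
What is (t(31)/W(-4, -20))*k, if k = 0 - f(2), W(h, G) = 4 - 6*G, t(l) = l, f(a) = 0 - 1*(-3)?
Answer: -¾ ≈ -0.75000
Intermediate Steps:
f(a) = 3 (f(a) = 0 + 3 = 3)
k = -3 (k = 0 - 1*3 = 0 - 3 = -3)
(t(31)/W(-4, -20))*k = (31/(4 - 6*(-20)))*(-3) = (31/(4 + 120))*(-3) = (31/124)*(-3) = (31*(1/124))*(-3) = (¼)*(-3) = -¾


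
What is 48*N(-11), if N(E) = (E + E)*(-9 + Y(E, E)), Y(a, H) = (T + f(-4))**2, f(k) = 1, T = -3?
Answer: 5280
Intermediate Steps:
Y(a, H) = 4 (Y(a, H) = (-3 + 1)**2 = (-2)**2 = 4)
N(E) = -10*E (N(E) = (E + E)*(-9 + 4) = (2*E)*(-5) = -10*E)
48*N(-11) = 48*(-10*(-11)) = 48*110 = 5280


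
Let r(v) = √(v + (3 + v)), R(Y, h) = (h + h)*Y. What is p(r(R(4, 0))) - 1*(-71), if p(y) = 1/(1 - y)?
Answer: 141/2 - √3/2 ≈ 69.634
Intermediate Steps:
R(Y, h) = 2*Y*h (R(Y, h) = (2*h)*Y = 2*Y*h)
r(v) = √(3 + 2*v)
p(r(R(4, 0))) - 1*(-71) = -1/(-1 + √(3 + 2*(2*4*0))) - 1*(-71) = -1/(-1 + √(3 + 2*0)) + 71 = -1/(-1 + √(3 + 0)) + 71 = -1/(-1 + √3) + 71 = 71 - 1/(-1 + √3)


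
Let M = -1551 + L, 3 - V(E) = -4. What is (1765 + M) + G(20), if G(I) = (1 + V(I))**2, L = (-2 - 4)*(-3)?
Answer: 296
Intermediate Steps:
L = 18 (L = -6*(-3) = 18)
V(E) = 7 (V(E) = 3 - 1*(-4) = 3 + 4 = 7)
G(I) = 64 (G(I) = (1 + 7)**2 = 8**2 = 64)
M = -1533 (M = -1551 + 18 = -1533)
(1765 + M) + G(20) = (1765 - 1533) + 64 = 232 + 64 = 296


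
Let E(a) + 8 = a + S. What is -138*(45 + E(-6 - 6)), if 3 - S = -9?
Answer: -5106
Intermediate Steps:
S = 12 (S = 3 - 1*(-9) = 3 + 9 = 12)
E(a) = 4 + a (E(a) = -8 + (a + 12) = -8 + (12 + a) = 4 + a)
-138*(45 + E(-6 - 6)) = -138*(45 + (4 + (-6 - 6))) = -138*(45 + (4 - 12)) = -138*(45 - 8) = -138*37 = -5106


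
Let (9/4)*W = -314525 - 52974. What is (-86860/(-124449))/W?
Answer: -65145/15244961017 ≈ -4.2732e-6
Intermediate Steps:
W = -1469996/9 (W = 4*(-314525 - 52974)/9 = (4/9)*(-367499) = -1469996/9 ≈ -1.6333e+5)
(-86860/(-124449))/W = (-86860/(-124449))/(-1469996/9) = -86860*(-1/124449)*(-9/1469996) = (86860/124449)*(-9/1469996) = -65145/15244961017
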